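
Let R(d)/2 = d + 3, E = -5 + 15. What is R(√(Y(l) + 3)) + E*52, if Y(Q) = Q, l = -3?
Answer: 526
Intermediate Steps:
E = 10
R(d) = 6 + 2*d (R(d) = 2*(d + 3) = 2*(3 + d) = 6 + 2*d)
R(√(Y(l) + 3)) + E*52 = (6 + 2*√(-3 + 3)) + 10*52 = (6 + 2*√0) + 520 = (6 + 2*0) + 520 = (6 + 0) + 520 = 6 + 520 = 526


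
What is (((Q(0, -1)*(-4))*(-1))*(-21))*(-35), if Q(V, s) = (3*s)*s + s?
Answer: 5880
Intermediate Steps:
Q(V, s) = s + 3*s**2 (Q(V, s) = 3*s**2 + s = s + 3*s**2)
(((Q(0, -1)*(-4))*(-1))*(-21))*(-35) = (((-(1 + 3*(-1))*(-4))*(-1))*(-21))*(-35) = (((-(1 - 3)*(-4))*(-1))*(-21))*(-35) = (((-1*(-2)*(-4))*(-1))*(-21))*(-35) = (((2*(-4))*(-1))*(-21))*(-35) = (-8*(-1)*(-21))*(-35) = (8*(-21))*(-35) = -168*(-35) = 5880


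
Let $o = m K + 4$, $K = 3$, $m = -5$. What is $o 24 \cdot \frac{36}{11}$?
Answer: $-864$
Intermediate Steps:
$o = -11$ ($o = \left(-5\right) 3 + 4 = -15 + 4 = -11$)
$o 24 \cdot \frac{36}{11} = \left(-11\right) 24 \cdot \frac{36}{11} = - 264 \cdot 36 \cdot \frac{1}{11} = \left(-264\right) \frac{36}{11} = -864$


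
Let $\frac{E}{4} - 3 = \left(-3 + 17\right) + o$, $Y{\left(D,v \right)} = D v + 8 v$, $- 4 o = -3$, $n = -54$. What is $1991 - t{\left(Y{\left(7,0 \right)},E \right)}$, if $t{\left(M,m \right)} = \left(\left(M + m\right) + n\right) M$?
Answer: $1991$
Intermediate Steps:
$o = \frac{3}{4}$ ($o = \left(- \frac{1}{4}\right) \left(-3\right) = \frac{3}{4} \approx 0.75$)
$Y{\left(D,v \right)} = 8 v + D v$
$E = 71$ ($E = 12 + 4 \left(\left(-3 + 17\right) + \frac{3}{4}\right) = 12 + 4 \left(14 + \frac{3}{4}\right) = 12 + 4 \cdot \frac{59}{4} = 12 + 59 = 71$)
$t{\left(M,m \right)} = M \left(-54 + M + m\right)$ ($t{\left(M,m \right)} = \left(\left(M + m\right) - 54\right) M = \left(-54 + M + m\right) M = M \left(-54 + M + m\right)$)
$1991 - t{\left(Y{\left(7,0 \right)},E \right)} = 1991 - 0 \left(8 + 7\right) \left(-54 + 0 \left(8 + 7\right) + 71\right) = 1991 - 0 \cdot 15 \left(-54 + 0 \cdot 15 + 71\right) = 1991 - 0 \left(-54 + 0 + 71\right) = 1991 - 0 \cdot 17 = 1991 - 0 = 1991 + 0 = 1991$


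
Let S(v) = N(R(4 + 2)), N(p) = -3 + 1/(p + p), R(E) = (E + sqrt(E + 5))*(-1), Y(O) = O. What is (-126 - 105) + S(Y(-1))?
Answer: -5853/25 + sqrt(11)/50 ≈ -234.05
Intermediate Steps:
R(E) = -E - sqrt(5 + E) (R(E) = (E + sqrt(5 + E))*(-1) = -E - sqrt(5 + E))
N(p) = -3 + 1/(2*p)
S(v) = -3 + 1/(2*(-6 - sqrt(11))) (S(v) = -3 + 1/(2*(-(4 + 2) - sqrt(5 + (4 + 2)))) = -3 + 1/(2*(-1*6 - sqrt(5 + 6))) = -3 + 1/(2*(-6 - sqrt(11))))
(-126 - 105) + S(Y(-1)) = (-126 - 105) + (-78/25 + sqrt(11)/50) = -231 + (-78/25 + sqrt(11)/50) = -5853/25 + sqrt(11)/50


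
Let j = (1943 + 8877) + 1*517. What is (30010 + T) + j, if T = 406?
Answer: 41753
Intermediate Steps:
j = 11337 (j = 10820 + 517 = 11337)
(30010 + T) + j = (30010 + 406) + 11337 = 30416 + 11337 = 41753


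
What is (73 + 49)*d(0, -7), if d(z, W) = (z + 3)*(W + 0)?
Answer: -2562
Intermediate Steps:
d(z, W) = W*(3 + z) (d(z, W) = (3 + z)*W = W*(3 + z))
(73 + 49)*d(0, -7) = (73 + 49)*(-7*(3 + 0)) = 122*(-7*3) = 122*(-21) = -2562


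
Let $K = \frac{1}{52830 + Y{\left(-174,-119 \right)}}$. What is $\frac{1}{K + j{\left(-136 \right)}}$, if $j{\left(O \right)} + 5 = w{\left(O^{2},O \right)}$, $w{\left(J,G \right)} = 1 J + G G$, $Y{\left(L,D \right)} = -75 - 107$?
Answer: $\frac{52648}{1947291577} \approx 2.7037 \cdot 10^{-5}$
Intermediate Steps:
$Y{\left(L,D \right)} = -182$ ($Y{\left(L,D \right)} = -75 - 107 = -182$)
$w{\left(J,G \right)} = J + G^{2}$
$j{\left(O \right)} = -5 + 2 O^{2}$ ($j{\left(O \right)} = -5 + \left(O^{2} + O^{2}\right) = -5 + 2 O^{2}$)
$K = \frac{1}{52648}$ ($K = \frac{1}{52830 - 182} = \frac{1}{52648} \approx 1.8994 \cdot 10^{-5}$)
$\frac{1}{K + j{\left(-136 \right)}} = \frac{1}{\frac{1}{52648} - \left(5 - 2 \left(-136\right)^{2}\right)} = \frac{1}{\frac{1}{52648} + \left(-5 + 2 \cdot 18496\right)} = \frac{1}{\frac{1}{52648} + \left(-5 + 36992\right)} = \frac{1}{\frac{1}{52648} + 36987} = \frac{1}{\frac{1947291577}{52648}} = \frac{52648}{1947291577}$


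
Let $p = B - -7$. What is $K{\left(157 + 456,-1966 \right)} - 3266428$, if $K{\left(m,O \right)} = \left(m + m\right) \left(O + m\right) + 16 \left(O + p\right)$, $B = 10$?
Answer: $-4956390$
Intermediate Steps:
$p = 17$ ($p = 10 - -7 = 10 + 7 = 17$)
$K{\left(m,O \right)} = 272 + 16 O + 2 m \left(O + m\right)$ ($K{\left(m,O \right)} = \left(m + m\right) \left(O + m\right) + 16 \left(O + 17\right) = 2 m \left(O + m\right) + 16 \left(17 + O\right) = 2 m \left(O + m\right) + \left(272 + 16 O\right) = 272 + 16 O + 2 m \left(O + m\right)$)
$K{\left(157 + 456,-1966 \right)} - 3266428 = \left(272 + 2 \left(157 + 456\right)^{2} + 16 \left(-1966\right) + 2 \left(-1966\right) \left(157 + 456\right)\right) - 3266428 = \left(272 + 2 \cdot 613^{2} - 31456 + 2 \left(-1966\right) 613\right) - 3266428 = \left(272 + 2 \cdot 375769 - 31456 - 2410316\right) - 3266428 = \left(272 + 751538 - 31456 - 2410316\right) - 3266428 = -1689962 - 3266428 = -4956390$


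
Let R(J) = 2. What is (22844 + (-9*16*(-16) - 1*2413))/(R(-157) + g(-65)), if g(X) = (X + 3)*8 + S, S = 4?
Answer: -4547/98 ≈ -46.398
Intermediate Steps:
g(X) = 28 + 8*X (g(X) = (X + 3)*8 + 4 = (3 + X)*8 + 4 = (24 + 8*X) + 4 = 28 + 8*X)
(22844 + (-9*16*(-16) - 1*2413))/(R(-157) + g(-65)) = (22844 + (-9*16*(-16) - 1*2413))/(2 + (28 + 8*(-65))) = (22844 + (-144*(-16) - 2413))/(2 + (28 - 520)) = (22844 + (2304 - 2413))/(2 - 492) = (22844 - 109)/(-490) = 22735*(-1/490) = -4547/98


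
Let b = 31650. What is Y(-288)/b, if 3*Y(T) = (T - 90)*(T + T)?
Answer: 12096/5275 ≈ 2.2931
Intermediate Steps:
Y(T) = 2*T*(-90 + T)/3 (Y(T) = ((T - 90)*(T + T))/3 = ((-90 + T)*(2*T))/3 = (2*T*(-90 + T))/3 = 2*T*(-90 + T)/3)
Y(-288)/b = ((⅔)*(-288)*(-90 - 288))/31650 = ((⅔)*(-288)*(-378))*(1/31650) = 72576*(1/31650) = 12096/5275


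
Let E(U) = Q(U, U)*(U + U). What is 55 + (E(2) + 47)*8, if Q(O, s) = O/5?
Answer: 2219/5 ≈ 443.80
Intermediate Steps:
Q(O, s) = O/5 (Q(O, s) = O*(⅕) = O/5)
E(U) = 2*U²/5 (E(U) = (U/5)*(U + U) = (U/5)*(2*U) = 2*U²/5)
55 + (E(2) + 47)*8 = 55 + ((⅖)*2² + 47)*8 = 55 + ((⅖)*4 + 47)*8 = 55 + (8/5 + 47)*8 = 55 + (243/5)*8 = 55 + 1944/5 = 2219/5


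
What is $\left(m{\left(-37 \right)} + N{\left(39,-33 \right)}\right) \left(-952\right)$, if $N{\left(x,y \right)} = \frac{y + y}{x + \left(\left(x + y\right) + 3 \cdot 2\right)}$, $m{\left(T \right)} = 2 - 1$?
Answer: $280$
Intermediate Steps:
$m{\left(T \right)} = 1$
$N{\left(x,y \right)} = \frac{2 y}{6 + y + 2 x}$ ($N{\left(x,y \right)} = \frac{2 y}{x + \left(\left(x + y\right) + 6\right)} = \frac{2 y}{x + \left(6 + x + y\right)} = \frac{2 y}{6 + y + 2 x}$)
$\left(m{\left(-37 \right)} + N{\left(39,-33 \right)}\right) \left(-952\right) = \left(1 + 2 \left(-33\right) \frac{1}{6 - 33 + 2 \cdot 39}\right) \left(-952\right) = \left(1 + 2 \left(-33\right) \frac{1}{6 - 33 + 78}\right) \left(-952\right) = \left(1 + 2 \left(-33\right) \frac{1}{51}\right) \left(-952\right) = \left(1 - \frac{22}{17}\right) \left(-952\right) = \left(- \frac{5}{17}\right) \left(-952\right) = 280$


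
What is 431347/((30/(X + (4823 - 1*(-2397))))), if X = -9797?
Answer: -370527073/10 ≈ -3.7053e+7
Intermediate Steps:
431347/((30/(X + (4823 - 1*(-2397))))) = 431347/((30/(-9797 + (4823 - 1*(-2397))))) = 431347/((30/(-9797 + (4823 + 2397)))) = 431347/((30/(-9797 + 7220))) = 431347/((30/(-2577))) = 431347/((-1/2577*30)) = 431347/(-10/859) = 431347*(-859/10) = -370527073/10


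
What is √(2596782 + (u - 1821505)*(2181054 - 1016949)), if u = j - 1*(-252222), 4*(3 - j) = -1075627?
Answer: I*√6055073621637/2 ≈ 1.2304e+6*I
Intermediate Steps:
j = 1075639/4 (j = 3 - ¼*(-1075627) = 3 + 1075627/4 = 1075639/4 ≈ 2.6891e+5)
u = 2084527/4 (u = 1075639/4 - 1*(-252222) = 1075639/4 + 252222 = 2084527/4 ≈ 5.2113e+5)
√(2596782 + (u - 1821505)*(2181054 - 1016949)) = √(2596782 + (2084527/4 - 1821505)*(2181054 - 1016949)) = √(2596782 - 5201493/4*1164105) = √(2596782 - 6055084008765/4) = √(-6055073621637/4) = I*√6055073621637/2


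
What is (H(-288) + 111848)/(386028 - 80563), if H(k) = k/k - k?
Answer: 112137/305465 ≈ 0.36710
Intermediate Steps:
H(k) = 1 - k
(H(-288) + 111848)/(386028 - 80563) = ((1 - 1*(-288)) + 111848)/(386028 - 80563) = ((1 + 288) + 111848)/305465 = (289 + 111848)*(1/305465) = 112137*(1/305465) = 112137/305465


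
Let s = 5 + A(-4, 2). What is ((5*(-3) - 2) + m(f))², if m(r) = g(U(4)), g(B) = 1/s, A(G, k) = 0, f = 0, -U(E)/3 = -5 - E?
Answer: 7056/25 ≈ 282.24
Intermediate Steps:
U(E) = 15 + 3*E (U(E) = -3*(-5 - E) = 15 + 3*E)
s = 5 (s = 5 + 0 = 5)
g(B) = ⅕ (g(B) = 1/5 = ⅕)
m(r) = ⅕
((5*(-3) - 2) + m(f))² = ((5*(-3) - 2) + ⅕)² = ((-15 - 2) + ⅕)² = (-17 + ⅕)² = (-84/5)² = 7056/25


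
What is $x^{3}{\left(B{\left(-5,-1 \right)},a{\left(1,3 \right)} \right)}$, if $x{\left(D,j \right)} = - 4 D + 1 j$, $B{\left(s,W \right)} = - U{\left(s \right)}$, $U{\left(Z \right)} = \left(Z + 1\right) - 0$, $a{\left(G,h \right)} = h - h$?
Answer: $-4096$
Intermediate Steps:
$a{\left(G,h \right)} = 0$
$U{\left(Z \right)} = 1 + Z$ ($U{\left(Z \right)} = \left(1 + Z\right) + 0 = 1 + Z$)
$B{\left(s,W \right)} = -1 - s$ ($B{\left(s,W \right)} = - (1 + s) = -1 - s$)
$x{\left(D,j \right)} = j - 4 D$ ($x{\left(D,j \right)} = - 4 D + j = j - 4 D$)
$x^{3}{\left(B{\left(-5,-1 \right)},a{\left(1,3 \right)} \right)} = \left(0 - 4 \left(-1 - -5\right)\right)^{3} = \left(0 - 4 \left(-1 + 5\right)\right)^{3} = \left(0 - 16\right)^{3} = \left(-16\right)^{3} = -4096$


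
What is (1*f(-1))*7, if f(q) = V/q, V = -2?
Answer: 14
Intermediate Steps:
f(q) = -2/q
(1*f(-1))*7 = (1*(-2/(-1)))*7 = (1*(-2*(-1)))*7 = (1*2)*7 = 2*7 = 14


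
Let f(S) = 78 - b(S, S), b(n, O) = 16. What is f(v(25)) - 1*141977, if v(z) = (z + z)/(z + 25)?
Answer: -141915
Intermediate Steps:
v(z) = 2*z/(25 + z) (v(z) = (2*z)/(25 + z) = 2*z/(25 + z))
f(S) = 62 (f(S) = 78 - 1*16 = 78 - 16 = 62)
f(v(25)) - 1*141977 = 62 - 1*141977 = 62 - 141977 = -141915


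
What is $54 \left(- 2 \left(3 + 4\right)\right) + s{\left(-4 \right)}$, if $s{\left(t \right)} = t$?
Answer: $-760$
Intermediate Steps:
$54 \left(- 2 \left(3 + 4\right)\right) + s{\left(-4 \right)} = 54 \left(- 2 \left(3 + 4\right)\right) - 4 = 54 \left(\left(-2\right) 7\right) - 4 = 54 \left(-14\right) - 4 = -756 - 4 = -760$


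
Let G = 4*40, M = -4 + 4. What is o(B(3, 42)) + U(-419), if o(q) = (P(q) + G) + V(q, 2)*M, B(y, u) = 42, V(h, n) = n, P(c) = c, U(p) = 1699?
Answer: 1901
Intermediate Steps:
M = 0
G = 160
o(q) = 160 + q (o(q) = (q + 160) + 2*0 = (160 + q) + 0 = 160 + q)
o(B(3, 42)) + U(-419) = (160 + 42) + 1699 = 202 + 1699 = 1901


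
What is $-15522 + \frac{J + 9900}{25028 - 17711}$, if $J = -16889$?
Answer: $- \frac{113581463}{7317} \approx -15523.0$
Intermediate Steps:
$-15522 + \frac{J + 9900}{25028 - 17711} = -15522 + \frac{-16889 + 9900}{25028 - 17711} = -15522 - \frac{6989}{7317} = - \frac{113581463}{7317}$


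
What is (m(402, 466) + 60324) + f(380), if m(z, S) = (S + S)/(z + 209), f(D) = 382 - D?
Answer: 36860118/611 ≈ 60328.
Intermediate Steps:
m(z, S) = 2*S/(209 + z) (m(z, S) = (2*S)/(209 + z) = 2*S/(209 + z))
(m(402, 466) + 60324) + f(380) = (2*466/(209 + 402) + 60324) + (382 - 1*380) = (2*466/611 + 60324) + (382 - 380) = (2*466*(1/611) + 60324) + 2 = (932/611 + 60324) + 2 = 36858896/611 + 2 = 36860118/611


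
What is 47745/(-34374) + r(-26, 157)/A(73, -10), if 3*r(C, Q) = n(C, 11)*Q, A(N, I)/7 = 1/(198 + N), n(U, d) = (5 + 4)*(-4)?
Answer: -5850153717/80206 ≈ -72939.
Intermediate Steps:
n(U, d) = -36 (n(U, d) = 9*(-4) = -36)
A(N, I) = 7/(198 + N)
r(C, Q) = -12*Q (r(C, Q) = (-36*Q)/3 = -12*Q)
47745/(-34374) + r(-26, 157)/A(73, -10) = 47745/(-34374) + (-12*157)/((7/(198 + 73))) = 47745*(-1/34374) - 1884/(7/271) = -15915/11458 - 1884/(7*(1/271)) = -15915/11458 - 1884/7/271 = -15915/11458 - 1884*271/7 = -15915/11458 - 510564/7 = -5850153717/80206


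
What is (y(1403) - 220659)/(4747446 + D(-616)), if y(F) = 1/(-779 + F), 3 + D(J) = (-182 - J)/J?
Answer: -1514603365/32586443916 ≈ -0.046480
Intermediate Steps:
D(J) = -3 + (-182 - J)/J
(y(1403) - 220659)/(4747446 + D(-616)) = (1/(-779 + 1403) - 220659)/(4747446 + (-4 - 182/(-616))) = (1/624 - 220659)/(4747446 + (-4 - 182*(-1/616))) = (1/624 - 220659)/(4747446 + (-4 + 13/44)) = -137691215/(624*(4747446 - 163/44)) = -137691215/(624*208887461/44) = -137691215/624*44/208887461 = -1514603365/32586443916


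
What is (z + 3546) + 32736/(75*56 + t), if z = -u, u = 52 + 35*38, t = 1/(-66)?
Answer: 602019212/277199 ≈ 2171.8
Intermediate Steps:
t = -1/66 ≈ -0.015152
u = 1382 (u = 52 + 1330 = 1382)
z = -1382 (z = -1*1382 = -1382)
(z + 3546) + 32736/(75*56 + t) = (-1382 + 3546) + 32736/(75*56 - 1/66) = 2164 + 32736/(4200 - 1/66) = 2164 + 32736/(277199/66) = 2164 + 32736*(66/277199) = 2164 + 2160576/277199 = 602019212/277199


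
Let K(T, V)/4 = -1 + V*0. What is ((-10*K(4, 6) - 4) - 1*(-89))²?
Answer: 15625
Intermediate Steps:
K(T, V) = -4 (K(T, V) = 4*(-1 + V*0) = 4*(-1 + 0) = 4*(-1) = -4)
((-10*K(4, 6) - 4) - 1*(-89))² = ((-10*(-4) - 4) - 1*(-89))² = ((40 - 4) + 89)² = (36 + 89)² = 125² = 15625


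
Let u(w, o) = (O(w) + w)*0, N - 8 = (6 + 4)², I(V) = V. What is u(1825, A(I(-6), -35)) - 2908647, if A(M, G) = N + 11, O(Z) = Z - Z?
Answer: -2908647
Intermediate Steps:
O(Z) = 0
N = 108 (N = 8 + (6 + 4)² = 8 + 10² = 8 + 100 = 108)
A(M, G) = 119 (A(M, G) = 108 + 11 = 119)
u(w, o) = 0 (u(w, o) = (0 + w)*0 = w*0 = 0)
u(1825, A(I(-6), -35)) - 2908647 = 0 - 2908647 = -2908647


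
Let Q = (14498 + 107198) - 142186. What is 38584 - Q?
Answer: 59074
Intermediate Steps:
Q = -20490 (Q = 121696 - 142186 = -20490)
38584 - Q = 38584 - 1*(-20490) = 38584 + 20490 = 59074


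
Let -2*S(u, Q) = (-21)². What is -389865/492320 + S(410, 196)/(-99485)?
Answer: -7735432593/9795691040 ≈ -0.78968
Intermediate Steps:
S(u, Q) = -441/2 (S(u, Q) = -½*(-21)² = -½*441 = -441/2)
-389865/492320 + S(410, 196)/(-99485) = -389865/492320 - 441/2/(-99485) = -389865*1/492320 - 441/2*(-1/99485) = -77973/98464 + 441/198970 = -7735432593/9795691040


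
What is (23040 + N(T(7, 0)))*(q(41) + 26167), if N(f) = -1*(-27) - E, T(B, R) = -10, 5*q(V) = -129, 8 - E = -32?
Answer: 3009767062/5 ≈ 6.0195e+8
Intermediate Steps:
E = 40 (E = 8 - 1*(-32) = 8 + 32 = 40)
q(V) = -129/5 (q(V) = (⅕)*(-129) = -129/5)
N(f) = -13 (N(f) = -1*(-27) - 1*40 = 27 - 40 = -13)
(23040 + N(T(7, 0)))*(q(41) + 26167) = (23040 - 13)*(-129/5 + 26167) = 23027*(130706/5) = 3009767062/5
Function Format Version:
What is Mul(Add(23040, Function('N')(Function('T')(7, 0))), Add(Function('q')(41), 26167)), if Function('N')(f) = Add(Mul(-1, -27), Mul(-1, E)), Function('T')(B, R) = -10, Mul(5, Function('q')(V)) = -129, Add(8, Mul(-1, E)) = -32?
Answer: Rational(3009767062, 5) ≈ 6.0195e+8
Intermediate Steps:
E = 40 (E = Add(8, Mul(-1, -32)) = Add(8, 32) = 40)
Function('q')(V) = Rational(-129, 5) (Function('q')(V) = Mul(Rational(1, 5), -129) = Rational(-129, 5))
Function('N')(f) = -13 (Function('N')(f) = Add(Mul(-1, -27), Mul(-1, 40)) = Add(27, -40) = -13)
Mul(Add(23040, Function('N')(Function('T')(7, 0))), Add(Function('q')(41), 26167)) = Mul(Add(23040, -13), Add(Rational(-129, 5), 26167)) = Mul(23027, Rational(130706, 5)) = Rational(3009767062, 5)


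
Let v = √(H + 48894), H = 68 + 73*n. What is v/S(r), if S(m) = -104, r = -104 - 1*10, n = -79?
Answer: -√43195/104 ≈ -1.9984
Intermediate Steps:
H = -5699 (H = 68 + 73*(-79) = 68 - 5767 = -5699)
r = -114 (r = -104 - 10 = -114)
v = √43195 (v = √(-5699 + 48894) = √43195 ≈ 207.83)
v/S(r) = √43195/(-104) = √43195*(-1/104) = -√43195/104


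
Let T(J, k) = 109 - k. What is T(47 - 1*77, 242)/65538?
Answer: -133/65538 ≈ -0.0020294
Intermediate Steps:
T(47 - 1*77, 242)/65538 = (109 - 1*242)/65538 = (109 - 242)*(1/65538) = -133*1/65538 = -133/65538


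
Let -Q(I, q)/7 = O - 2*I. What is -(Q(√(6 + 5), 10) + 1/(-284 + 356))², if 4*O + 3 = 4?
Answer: -11192329/5184 + 875*√11/18 ≈ -1997.8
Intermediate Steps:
O = ¼ (O = -¾ + (¼)*4 = -¾ + 1 = ¼ ≈ 0.25000)
Q(I, q) = -7/4 + 14*I (Q(I, q) = -7*(¼ - 2*I) = -7/4 + 14*I)
-(Q(√(6 + 5), 10) + 1/(-284 + 356))² = -((-7/4 + 14*√(6 + 5)) + 1/(-284 + 356))² = -((-7/4 + 14*√11) + 1/72)² = -(-125/72 + 14*√11)²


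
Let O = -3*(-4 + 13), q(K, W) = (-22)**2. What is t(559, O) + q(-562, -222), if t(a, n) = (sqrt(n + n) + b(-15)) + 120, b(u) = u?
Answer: 589 + 3*I*sqrt(6) ≈ 589.0 + 7.3485*I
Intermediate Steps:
q(K, W) = 484
O = -27 (O = -3*9 = -27)
t(a, n) = 105 + sqrt(2)*sqrt(n) (t(a, n) = (sqrt(n + n) - 15) + 120 = (sqrt(2*n) - 15) + 120 = (sqrt(2)*sqrt(n) - 15) + 120 = (-15 + sqrt(2)*sqrt(n)) + 120 = 105 + sqrt(2)*sqrt(n))
t(559, O) + q(-562, -222) = (105 + sqrt(2)*sqrt(-27)) + 484 = (105 + sqrt(2)*(3*I*sqrt(3))) + 484 = (105 + 3*I*sqrt(6)) + 484 = 589 + 3*I*sqrt(6)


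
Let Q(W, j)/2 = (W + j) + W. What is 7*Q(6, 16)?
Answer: 392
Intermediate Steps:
Q(W, j) = 2*j + 4*W (Q(W, j) = 2*((W + j) + W) = 2*(j + 2*W) = 2*j + 4*W)
7*Q(6, 16) = 7*(2*16 + 4*6) = 7*(32 + 24) = 7*56 = 392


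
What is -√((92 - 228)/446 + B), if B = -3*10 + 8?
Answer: -I*√1109202/223 ≈ -4.7228*I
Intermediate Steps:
B = -22 (B = -30 + 8 = -22)
-√((92 - 228)/446 + B) = -√((92 - 228)/446 - 22) = -√(-136*1/446 - 22) = -√(-68/223 - 22) = -√(-4974/223) = -I*√1109202/223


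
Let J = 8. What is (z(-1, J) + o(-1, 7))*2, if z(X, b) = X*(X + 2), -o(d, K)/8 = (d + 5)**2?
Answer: -258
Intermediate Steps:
o(d, K) = -8*(5 + d)**2 (o(d, K) = -8*(d + 5)**2 = -8*(5 + d)**2)
z(X, b) = X*(2 + X)
(z(-1, J) + o(-1, 7))*2 = (-(2 - 1) - 8*(5 - 1)**2)*2 = (-1*1 - 8*4**2)*2 = (-1 - 8*16)*2 = (-1 - 128)*2 = -129*2 = -258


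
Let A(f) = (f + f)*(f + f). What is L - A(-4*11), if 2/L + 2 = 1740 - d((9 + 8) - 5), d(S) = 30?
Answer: -6613375/854 ≈ -7744.0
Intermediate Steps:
A(f) = 4*f**2 (A(f) = (2*f)*(2*f) = 4*f**2)
L = 1/854 (L = 2/(-2 + (1740 - 1*30)) = 2/(-2 + (1740 - 30)) = 2/(-2 + 1710) = 2/1708 = 2*(1/1708) = 1/854 ≈ 0.0011710)
L - A(-4*11) = 1/854 - 4*(-4*11)**2 = 1/854 - 4*(-44)**2 = 1/854 - 4*1936 = 1/854 - 1*7744 = 1/854 - 7744 = -6613375/854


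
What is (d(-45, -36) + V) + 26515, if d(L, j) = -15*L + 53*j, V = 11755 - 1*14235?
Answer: 22802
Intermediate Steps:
V = -2480 (V = 11755 - 14235 = -2480)
(d(-45, -36) + V) + 26515 = ((-15*(-45) + 53*(-36)) - 2480) + 26515 = ((675 - 1908) - 2480) + 26515 = (-1233 - 2480) + 26515 = -3713 + 26515 = 22802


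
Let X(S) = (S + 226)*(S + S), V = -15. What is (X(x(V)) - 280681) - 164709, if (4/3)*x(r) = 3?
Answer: -3554903/8 ≈ -4.4436e+5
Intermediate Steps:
x(r) = 9/4 (x(r) = (3/4)*3 = 9/4)
X(S) = 2*S*(226 + S) (X(S) = (226 + S)*(2*S) = 2*S*(226 + S))
(X(x(V)) - 280681) - 164709 = (2*(9/4)*(226 + 9/4) - 280681) - 164709 = (2*(9/4)*(913/4) - 280681) - 164709 = (8217/8 - 280681) - 164709 = -2237231/8 - 164709 = -3554903/8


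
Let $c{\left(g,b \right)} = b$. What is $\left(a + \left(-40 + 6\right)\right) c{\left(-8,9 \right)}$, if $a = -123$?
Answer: $-1413$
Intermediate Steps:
$\left(a + \left(-40 + 6\right)\right) c{\left(-8,9 \right)} = \left(-123 + \left(-40 + 6\right)\right) 9 = \left(-123 - 34\right) 9 = \left(-157\right) 9 = -1413$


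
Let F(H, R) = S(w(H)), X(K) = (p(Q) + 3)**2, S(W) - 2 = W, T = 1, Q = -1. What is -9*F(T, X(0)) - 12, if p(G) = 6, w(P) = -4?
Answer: 6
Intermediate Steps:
S(W) = 2 + W
X(K) = 81 (X(K) = (6 + 3)**2 = 9**2 = 81)
F(H, R) = -2 (F(H, R) = 2 - 4 = -2)
-9*F(T, X(0)) - 12 = -9*(-2) - 12 = 18 - 12 = 6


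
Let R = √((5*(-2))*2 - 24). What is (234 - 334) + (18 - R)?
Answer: -82 - 2*I*√11 ≈ -82.0 - 6.6332*I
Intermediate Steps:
R = 2*I*√11 (R = √(-10*2 - 24) = √(-20 - 24) = √(-44) = 2*I*√11 ≈ 6.6332*I)
(234 - 334) + (18 - R) = (234 - 334) + (18 - 2*I*√11) = -100 + (18 - 2*I*√11) = -82 - 2*I*√11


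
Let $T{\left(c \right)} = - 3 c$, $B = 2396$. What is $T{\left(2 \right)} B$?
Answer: $-14376$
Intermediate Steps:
$T{\left(2 \right)} B = \left(-3\right) 2 \cdot 2396 = \left(-6\right) 2396 = -14376$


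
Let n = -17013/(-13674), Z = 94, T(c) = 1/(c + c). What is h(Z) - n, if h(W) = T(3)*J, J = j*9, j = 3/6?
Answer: -85/172 ≈ -0.49419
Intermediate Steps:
j = ½ (j = 3*(⅙) = ½ ≈ 0.50000)
T(c) = 1/(2*c)
J = 9/2 (J = (½)*9 = 9/2 ≈ 4.5000)
n = 107/86 (n = -17013*(-1/13674) = 107/86 ≈ 1.2442)
h(W) = ¾ (h(W) = ((½)/3)*(9/2) = ((½)*(⅓))*(9/2) = (⅙)*(9/2) = ¾)
h(Z) - n = ¾ - 1*107/86 = ¾ - 107/86 = -85/172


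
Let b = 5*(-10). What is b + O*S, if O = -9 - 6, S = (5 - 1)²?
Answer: -290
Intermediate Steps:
b = -50
S = 16 (S = 4² = 16)
O = -15
b + O*S = -50 - 15*16 = -50 - 240 = -290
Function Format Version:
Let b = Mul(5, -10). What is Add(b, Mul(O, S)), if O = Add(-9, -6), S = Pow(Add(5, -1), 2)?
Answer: -290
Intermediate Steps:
b = -50
S = 16 (S = Pow(4, 2) = 16)
O = -15
Add(b, Mul(O, S)) = Add(-50, Mul(-15, 16)) = Add(-50, -240) = -290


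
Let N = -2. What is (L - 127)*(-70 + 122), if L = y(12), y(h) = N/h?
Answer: -19838/3 ≈ -6612.7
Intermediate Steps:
y(h) = -2/h
L = -⅙ (L = -2/12 = -2*1/12 = -⅙ ≈ -0.16667)
(L - 127)*(-70 + 122) = (-⅙ - 127)*(-70 + 122) = -763/6*52 = -19838/3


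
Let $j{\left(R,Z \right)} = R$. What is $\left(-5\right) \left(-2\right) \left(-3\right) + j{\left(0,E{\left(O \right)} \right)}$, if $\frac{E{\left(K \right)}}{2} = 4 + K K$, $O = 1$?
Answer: $-30$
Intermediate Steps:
$E{\left(K \right)} = 8 + 2 K^{2}$ ($E{\left(K \right)} = 2 \left(4 + K K\right) = 2 \left(4 + K^{2}\right) = 8 + 2 K^{2}$)
$\left(-5\right) \left(-2\right) \left(-3\right) + j{\left(0,E{\left(O \right)} \right)} = \left(-5\right) \left(-2\right) \left(-3\right) + 0 = 10 \left(-3\right) + 0 = -30 + 0 = -30$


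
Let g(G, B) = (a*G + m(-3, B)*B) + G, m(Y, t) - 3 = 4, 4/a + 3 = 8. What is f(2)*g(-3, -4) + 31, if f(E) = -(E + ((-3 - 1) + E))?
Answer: 31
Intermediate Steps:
a = 4/5 (a = 4/(-3 + 8) = 4/5 ≈ 0.80000)
m(Y, t) = 7 (m(Y, t) = 3 + 4 = 7)
f(E) = 4 - 2*E (f(E) = -(E + (-4 + E)) = -(-4 + 2*E) = 4 - 2*E)
g(G, B) = 7*B + 9*G/5 (g(G, B) = (4*G/5 + 7*B) + G = (7*B + 4*G/5) + G = 7*B + 9*G/5)
f(2)*g(-3, -4) + 31 = (4 - 2*2)*(7*(-4) + (9/5)*(-3)) + 31 = (4 - 4)*(-28 - 27/5) + 31 = 0*(-167/5) + 31 = 0 + 31 = 31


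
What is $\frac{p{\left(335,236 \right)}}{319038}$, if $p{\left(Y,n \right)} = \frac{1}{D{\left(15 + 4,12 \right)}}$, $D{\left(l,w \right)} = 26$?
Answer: $\frac{1}{8294988} \approx 1.2055 \cdot 10^{-7}$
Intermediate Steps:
$p{\left(Y,n \right)} = \frac{1}{26}$
$\frac{p{\left(335,236 \right)}}{319038} = \frac{1}{26 \cdot 319038} = \frac{1}{26} \cdot \frac{1}{319038} = \frac{1}{8294988}$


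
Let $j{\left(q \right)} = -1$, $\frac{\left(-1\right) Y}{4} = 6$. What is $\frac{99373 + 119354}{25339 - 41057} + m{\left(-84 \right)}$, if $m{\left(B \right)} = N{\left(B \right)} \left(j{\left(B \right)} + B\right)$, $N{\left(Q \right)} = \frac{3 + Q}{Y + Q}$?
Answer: $- \frac{2441499}{31436} \approx -77.666$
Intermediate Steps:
$Y = -24$ ($Y = \left(-4\right) 6 = -24$)
$N{\left(Q \right)} = \frac{3 + Q}{-24 + Q}$
$m{\left(B \right)} = \frac{\left(-1 + B\right) \left(3 + B\right)}{-24 + B}$ ($m{\left(B \right)} = \frac{3 + B}{-24 + B} \left(-1 + B\right) = \frac{\left(-1 + B\right) \left(3 + B\right)}{-24 + B}$)
$\frac{99373 + 119354}{25339 - 41057} + m{\left(-84 \right)} = \frac{99373 + 119354}{25339 - 41057} + \frac{\left(-1 - 84\right) \left(3 - 84\right)}{-24 - 84} = \frac{218727}{-15718} + \frac{1}{-108} \left(-85\right) \left(-81\right) = 218727 \left(- \frac{1}{15718}\right) - \left(- \frac{85}{108}\right) \left(-81\right) = - \frac{218727}{15718} - \frac{255}{4} = - \frac{2441499}{31436}$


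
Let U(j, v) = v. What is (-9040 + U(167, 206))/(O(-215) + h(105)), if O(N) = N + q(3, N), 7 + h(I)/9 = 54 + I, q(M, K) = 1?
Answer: -4417/577 ≈ -7.6551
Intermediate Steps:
h(I) = 423 + 9*I (h(I) = -63 + 9*(54 + I) = -63 + (486 + 9*I) = 423 + 9*I)
O(N) = 1 + N (O(N) = N + 1 = 1 + N)
(-9040 + U(167, 206))/(O(-215) + h(105)) = (-9040 + 206)/((1 - 215) + (423 + 9*105)) = -8834/(-214 + (423 + 945)) = -8834/(-214 + 1368) = -8834/1154 = -8834*1/1154 = -4417/577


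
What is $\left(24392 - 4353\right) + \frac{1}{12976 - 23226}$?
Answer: $\frac{205399749}{10250} \approx 20039.0$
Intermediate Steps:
$\left(24392 - 4353\right) + \frac{1}{12976 - 23226} = 20039 + \frac{1}{-10250} = 20039 - \frac{1}{10250} = \frac{205399749}{10250}$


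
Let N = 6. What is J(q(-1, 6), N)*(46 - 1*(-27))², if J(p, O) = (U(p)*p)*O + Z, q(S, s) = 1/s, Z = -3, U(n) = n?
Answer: -90593/6 ≈ -15099.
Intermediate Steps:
J(p, O) = -3 + O*p² (J(p, O) = (p*p)*O - 3 = p²*O - 3 = O*p² - 3 = -3 + O*p²)
J(q(-1, 6), N)*(46 - 1*(-27))² = (-3 + 6*(1/6)²)*(46 - 1*(-27))² = (-3 + 6*(⅙)²)*(46 + 27)² = (-3 + 6*(1/36))*73² = (-3 + ⅙)*5329 = -17/6*5329 = -90593/6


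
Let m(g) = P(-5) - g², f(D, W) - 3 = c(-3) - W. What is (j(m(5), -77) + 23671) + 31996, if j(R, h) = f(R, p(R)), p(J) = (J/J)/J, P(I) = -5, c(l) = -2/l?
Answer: 556707/10 ≈ 55671.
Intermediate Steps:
p(J) = 1/J
f(D, W) = 11/3 - W (f(D, W) = 3 + (-2/(-3) - W) = 3 + (-2*(-⅓) - W) = 3 + (⅔ - W) = 11/3 - W)
m(g) = -5 - g²
j(R, h) = 11/3 - 1/R
(j(m(5), -77) + 23671) + 31996 = ((11/3 - 1/(-5 - 1*5²)) + 23671) + 31996 = ((11/3 - 1/(-5 - 1*25)) + 23671) + 31996 = ((11/3 - 1/(-5 - 25)) + 23671) + 31996 = ((11/3 - 1/(-30)) + 23671) + 31996 = ((11/3 - 1*(-1/30)) + 23671) + 31996 = ((11/3 + 1/30) + 23671) + 31996 = (37/10 + 23671) + 31996 = 236747/10 + 31996 = 556707/10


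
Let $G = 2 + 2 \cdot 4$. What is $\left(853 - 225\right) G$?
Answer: $6280$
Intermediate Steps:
$G = 10$ ($G = 2 + 8 = 10$)
$\left(853 - 225\right) G = \left(853 - 225\right) 10 = 628 \cdot 10 = 6280$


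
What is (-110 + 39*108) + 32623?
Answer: 36725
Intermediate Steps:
(-110 + 39*108) + 32623 = (-110 + 4212) + 32623 = 4102 + 32623 = 36725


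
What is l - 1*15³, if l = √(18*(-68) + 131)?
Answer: -3375 + I*√1093 ≈ -3375.0 + 33.061*I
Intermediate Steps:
l = I*√1093 (l = √(-1224 + 131) = √(-1093) = I*√1093 ≈ 33.061*I)
l - 1*15³ = I*√1093 - 1*15³ = I*√1093 - 1*3375 = I*√1093 - 3375 = -3375 + I*√1093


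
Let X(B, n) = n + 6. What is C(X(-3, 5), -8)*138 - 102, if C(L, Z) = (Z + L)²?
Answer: 1140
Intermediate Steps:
X(B, n) = 6 + n
C(L, Z) = (L + Z)²
C(X(-3, 5), -8)*138 - 102 = ((6 + 5) - 8)²*138 - 102 = (11 - 8)²*138 - 102 = 3²*138 - 102 = 9*138 - 102 = 1242 - 102 = 1140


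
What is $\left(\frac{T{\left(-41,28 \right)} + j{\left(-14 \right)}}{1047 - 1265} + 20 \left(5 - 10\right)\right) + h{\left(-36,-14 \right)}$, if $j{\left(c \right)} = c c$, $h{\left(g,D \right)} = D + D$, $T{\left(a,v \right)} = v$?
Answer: $- \frac{14064}{109} \approx -129.03$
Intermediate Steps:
$h{\left(g,D \right)} = 2 D$
$j{\left(c \right)} = c^{2}$
$\left(\frac{T{\left(-41,28 \right)} + j{\left(-14 \right)}}{1047 - 1265} + 20 \left(5 - 10\right)\right) + h{\left(-36,-14 \right)} = \left(\frac{28 + \left(-14\right)^{2}}{1047 - 1265} + 20 \left(5 - 10\right)\right) + 2 \left(-14\right) = \left(\frac{28 + 196}{-218} + 20 \left(-5\right)\right) - 28 = \left(224 \left(- \frac{1}{218}\right) - 100\right) - 28 = \left(- \frac{112}{109} - 100\right) - 28 = - \frac{11012}{109} - 28 = - \frac{14064}{109}$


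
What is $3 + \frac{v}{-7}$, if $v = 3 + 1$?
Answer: $\frac{17}{7} \approx 2.4286$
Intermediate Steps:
$v = 4$
$3 + \frac{v}{-7} = 3 + \frac{1}{-7} \cdot 4 = 3 - \frac{4}{7} = \frac{17}{7}$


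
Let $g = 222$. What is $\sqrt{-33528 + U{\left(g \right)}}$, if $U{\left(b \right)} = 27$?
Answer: $i \sqrt{33501} \approx 183.03 i$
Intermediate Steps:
$\sqrt{-33528 + U{\left(g \right)}} = \sqrt{-33528 + 27} = \sqrt{-33501} = i \sqrt{33501}$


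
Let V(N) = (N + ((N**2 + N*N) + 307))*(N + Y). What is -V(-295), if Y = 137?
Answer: 27501796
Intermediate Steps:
V(N) = (137 + N)*(307 + N + 2*N**2) (V(N) = (N + ((N**2 + N*N) + 307))*(N + 137) = (N + ((N**2 + N**2) + 307))*(137 + N) = (N + (2*N**2 + 307))*(137 + N) = (N + (307 + 2*N**2))*(137 + N) = (307 + N + 2*N**2)*(137 + N) = (137 + N)*(307 + N + 2*N**2))
-V(-295) = -(42059 + 2*(-295)**3 + 275*(-295)**2 + 444*(-295)) = -(42059 + 2*(-25672375) + 275*87025 - 130980) = -(42059 - 51344750 + 23931875 - 130980) = -1*(-27501796) = 27501796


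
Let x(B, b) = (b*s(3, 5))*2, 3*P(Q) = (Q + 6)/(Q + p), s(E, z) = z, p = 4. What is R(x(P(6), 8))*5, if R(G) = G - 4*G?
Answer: -1200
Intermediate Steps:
P(Q) = (6 + Q)/(3*(4 + Q)) (P(Q) = ((Q + 6)/(Q + 4))/3 = ((6 + Q)/(4 + Q))/3 = (6 + Q)/(3*(4 + Q)))
x(B, b) = 10*b (x(B, b) = (b*5)*2 = (5*b)*2 = 10*b)
R(G) = -3*G
R(x(P(6), 8))*5 = -30*8*5 = -3*80*5 = -240*5 = -1200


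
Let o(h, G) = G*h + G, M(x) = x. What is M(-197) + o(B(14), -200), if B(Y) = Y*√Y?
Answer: -397 - 2800*√14 ≈ -10874.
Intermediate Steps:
B(Y) = Y^(3/2)
o(h, G) = G + G*h
M(-197) + o(B(14), -200) = -197 - 200*(1 + 14^(3/2)) = -197 - 200*(1 + 14*√14) = -197 + (-200 - 2800*√14) = -397 - 2800*√14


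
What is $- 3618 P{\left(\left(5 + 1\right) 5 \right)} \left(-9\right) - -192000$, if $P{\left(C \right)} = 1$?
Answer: $224562$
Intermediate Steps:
$- 3618 P{\left(\left(5 + 1\right) 5 \right)} \left(-9\right) - -192000 = - 3618 \cdot 1 \left(-9\right) - -192000 = \left(-3618\right) \left(-9\right) + 192000 = 32562 + 192000 = 224562$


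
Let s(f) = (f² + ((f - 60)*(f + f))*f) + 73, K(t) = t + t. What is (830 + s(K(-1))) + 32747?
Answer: 33158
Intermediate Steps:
K(t) = 2*t
s(f) = 73 + f² + 2*f²*(-60 + f) (s(f) = (f² + ((-60 + f)*(2*f))*f) + 73 = (f² + (2*f*(-60 + f))*f) + 73 = (f² + 2*f²*(-60 + f)) + 73 = 73 + f² + 2*f²*(-60 + f))
(830 + s(K(-1))) + 32747 = (830 + (73 - 119*(2*(-1))² + 2*(2*(-1))³)) + 32747 = (830 + (73 - 119*(-2)² + 2*(-2)³)) + 32747 = (830 + (73 - 119*4 + 2*(-8))) + 32747 = (830 + (73 - 476 - 16)) + 32747 = (830 - 419) + 32747 = 411 + 32747 = 33158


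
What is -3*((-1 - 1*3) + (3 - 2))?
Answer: 9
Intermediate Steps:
-3*((-1 - 1*3) + (3 - 2)) = -3*((-1 - 3) + 1) = -3*(-4 + 1) = -3*(-3) = 9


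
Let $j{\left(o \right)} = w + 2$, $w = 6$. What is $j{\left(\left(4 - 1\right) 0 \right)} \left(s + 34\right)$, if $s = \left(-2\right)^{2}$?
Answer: $304$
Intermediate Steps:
$j{\left(o \right)} = 8$ ($j{\left(o \right)} = 6 + 2 = 8$)
$s = 4$
$j{\left(\left(4 - 1\right) 0 \right)} \left(s + 34\right) = 8 \left(4 + 34\right) = 8 \cdot 38 = 304$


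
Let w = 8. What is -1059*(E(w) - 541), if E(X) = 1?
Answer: 571860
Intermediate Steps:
-1059*(E(w) - 541) = -1059*(1 - 541) = -1059*(-540) = 571860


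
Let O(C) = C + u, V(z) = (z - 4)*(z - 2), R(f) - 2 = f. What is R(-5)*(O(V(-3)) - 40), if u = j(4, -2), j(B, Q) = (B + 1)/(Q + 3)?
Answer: 0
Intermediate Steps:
j(B, Q) = (1 + B)/(3 + Q)
u = 5 (u = (1 + 4)/(3 - 2) = 5/1 = 1*5 = 5)
R(f) = 2 + f
V(z) = (-4 + z)*(-2 + z)
O(C) = 5 + C (O(C) = C + 5 = 5 + C)
R(-5)*(O(V(-3)) - 40) = (2 - 5)*((5 + (8 + (-3)**2 - 6*(-3))) - 40) = -3*((5 + (8 + 9 + 18)) - 40) = -3*((5 + 35) - 40) = -3*(40 - 40) = -3*0 = 0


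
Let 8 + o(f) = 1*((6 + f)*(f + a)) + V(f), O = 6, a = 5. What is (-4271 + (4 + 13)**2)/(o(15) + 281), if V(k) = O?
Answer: -3982/699 ≈ -5.6967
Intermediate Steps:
V(k) = 6
o(f) = -2 + (5 + f)*(6 + f) (o(f) = -8 + (1*((6 + f)*(f + 5)) + 6) = -8 + (1*((6 + f)*(5 + f)) + 6) = -8 + (1*((5 + f)*(6 + f)) + 6) = -8 + ((5 + f)*(6 + f) + 6) = -8 + (6 + (5 + f)*(6 + f)) = -2 + (5 + f)*(6 + f))
(-4271 + (4 + 13)**2)/(o(15) + 281) = (-4271 + (4 + 13)**2)/((28 + 15**2 + 11*15) + 281) = (-4271 + 17**2)/((28 + 225 + 165) + 281) = (-4271 + 289)/(418 + 281) = -3982/699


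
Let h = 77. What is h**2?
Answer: 5929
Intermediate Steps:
h**2 = 77**2 = 5929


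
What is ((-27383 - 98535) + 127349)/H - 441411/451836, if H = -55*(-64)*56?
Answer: -93467921/96391680 ≈ -0.96967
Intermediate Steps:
H = 197120 (H = 3520*56 = 197120)
((-27383 - 98535) + 127349)/H - 441411/451836 = ((-27383 - 98535) + 127349)/197120 - 441411/451836 = (-125918 + 127349)*(1/197120) - 441411*1/451836 = 1431*(1/197120) - 147137/150612 = 1431/197120 - 147137/150612 = -93467921/96391680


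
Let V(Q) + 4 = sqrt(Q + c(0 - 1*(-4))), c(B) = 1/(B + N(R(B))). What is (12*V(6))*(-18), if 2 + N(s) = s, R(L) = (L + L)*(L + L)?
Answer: 864 - 36*sqrt(26202)/11 ≈ 334.24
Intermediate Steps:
R(L) = 4*L**2 (R(L) = (2*L)*(2*L) = 4*L**2)
N(s) = -2 + s
c(B) = 1/(-2 + B + 4*B**2) (c(B) = 1/(B + (-2 + 4*B**2)) = 1/(-2 + B + 4*B**2))
V(Q) = -4 + sqrt(1/66 + Q) (V(Q) = -4 + sqrt(Q + 1/(-2 + (0 - 1*(-4)) + 4*(0 - 1*(-4))**2)) = -4 + sqrt(Q + 1/(-2 + (0 + 4) + 4*(0 + 4)**2)) = -4 + sqrt(Q + 1/(-2 + 4 + 4*4**2)) = -4 + sqrt(Q + 1/(-2 + 4 + 4*16)) = -4 + sqrt(Q + 1/(-2 + 4 + 64)) = -4 + sqrt(Q + 1/66) = -4 + sqrt(1/66 + Q))
(12*V(6))*(-18) = (12*(-4 + sqrt(66 + 4356*6)/66))*(-18) = (12*(-4 + sqrt(66 + 26136)/66))*(-18) = (12*(-4 + sqrt(26202)/66))*(-18) = (-48 + 2*sqrt(26202)/11)*(-18) = 864 - 36*sqrt(26202)/11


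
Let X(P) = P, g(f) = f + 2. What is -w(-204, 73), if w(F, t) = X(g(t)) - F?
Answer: -279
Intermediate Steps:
g(f) = 2 + f
w(F, t) = 2 + t - F (w(F, t) = (2 + t) - F = 2 + t - F)
-w(-204, 73) = -(2 + 73 - 1*(-204)) = -(2 + 73 + 204) = -1*279 = -279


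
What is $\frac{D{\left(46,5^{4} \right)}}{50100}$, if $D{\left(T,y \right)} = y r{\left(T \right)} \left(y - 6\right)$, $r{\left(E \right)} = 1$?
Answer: $\frac{15475}{2004} \approx 7.7221$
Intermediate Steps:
$D{\left(T,y \right)} = y \left(-6 + y\right)$ ($D{\left(T,y \right)} = y 1 \left(y - 6\right) = y \left(-6 + y\right)$)
$\frac{D{\left(46,5^{4} \right)}}{50100} = \frac{5^{4} \left(-6 + 5^{4}\right)}{50100} = 625 \left(-6 + 625\right) \frac{1}{50100} = 625 \cdot 619 \cdot \frac{1}{50100} = 386875 \cdot \frac{1}{50100} = \frac{15475}{2004}$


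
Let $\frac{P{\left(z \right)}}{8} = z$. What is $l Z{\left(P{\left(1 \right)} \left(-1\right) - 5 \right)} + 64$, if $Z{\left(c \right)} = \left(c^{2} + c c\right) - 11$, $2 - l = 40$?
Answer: $-12362$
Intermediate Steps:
$l = -38$ ($l = 2 - 40 = -38$)
$P{\left(z \right)} = 8 z$
$Z{\left(c \right)} = -11 + 2 c^{2}$ ($Z{\left(c \right)} = \left(c^{2} + c^{2}\right) - 11 = 2 c^{2} - 11 = -11 + 2 c^{2}$)
$l Z{\left(P{\left(1 \right)} \left(-1\right) - 5 \right)} + 64 = - 38 \left(-11 + 2 \left(8 \cdot 1 \left(-1\right) - 5\right)^{2}\right) + 64 = - 38 \left(-11 + 2 \left(8 \left(-1\right) - 5\right)^{2}\right) + 64 = - 38 \left(-11 + 2 \left(-8 - 5\right)^{2}\right) + 64 = - 38 \left(-11 + 2 \left(-13\right)^{2}\right) + 64 = - 38 \left(-11 + 2 \cdot 169\right) + 64 = - 38 \left(-11 + 338\right) + 64 = \left(-38\right) 327 + 64 = -12426 + 64 = -12362$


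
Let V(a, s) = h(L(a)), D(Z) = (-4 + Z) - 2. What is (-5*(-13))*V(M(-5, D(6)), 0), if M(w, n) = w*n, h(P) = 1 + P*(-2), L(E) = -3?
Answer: 455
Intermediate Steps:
D(Z) = -6 + Z
h(P) = 1 - 2*P
M(w, n) = n*w
V(a, s) = 7 (V(a, s) = 1 - 2*(-3) = 1 + 6 = 7)
(-5*(-13))*V(M(-5, D(6)), 0) = -5*(-13)*7 = 65*7 = 455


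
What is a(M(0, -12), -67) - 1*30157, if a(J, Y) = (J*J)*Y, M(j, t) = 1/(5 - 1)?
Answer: -482579/16 ≈ -30161.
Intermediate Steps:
M(j, t) = ¼ (M(j, t) = 1/4 = ¼)
a(J, Y) = Y*J² (a(J, Y) = J²*Y = Y*J²)
a(M(0, -12), -67) - 1*30157 = -67*(¼)² - 1*30157 = -67*1/16 - 30157 = -67/16 - 30157 = -482579/16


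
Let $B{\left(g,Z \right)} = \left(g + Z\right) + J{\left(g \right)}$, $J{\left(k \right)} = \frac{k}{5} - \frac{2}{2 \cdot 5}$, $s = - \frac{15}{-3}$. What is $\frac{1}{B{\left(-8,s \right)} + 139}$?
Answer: $\frac{5}{671} \approx 0.0074516$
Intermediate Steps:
$s = 5$ ($s = \left(-15\right) \left(- \frac{1}{3}\right) = 5$)
$J{\left(k \right)} = - \frac{1}{5} + \frac{k}{5}$ ($J{\left(k \right)} = k \frac{1}{5} - \frac{2}{10} = \frac{k}{5} - \frac{1}{5} = - \frac{1}{5} + \frac{k}{5}$)
$B{\left(g,Z \right)} = - \frac{1}{5} + Z + \frac{6 g}{5}$ ($B{\left(g,Z \right)} = \left(g + Z\right) + \left(- \frac{1}{5} + \frac{g}{5}\right) = \left(Z + g\right) + \left(- \frac{1}{5} + \frac{g}{5}\right) = - \frac{1}{5} + Z + \frac{6 g}{5}$)
$\frac{1}{B{\left(-8,s \right)} + 139} = \frac{1}{\left(- \frac{1}{5} + 5 + \frac{6}{5} \left(-8\right)\right) + 139} = \frac{1}{\left(- \frac{1}{5} + 5 - \frac{48}{5}\right) + 139} = \frac{1}{- \frac{24}{5} + 139} = \frac{1}{\frac{671}{5}} = \frac{5}{671}$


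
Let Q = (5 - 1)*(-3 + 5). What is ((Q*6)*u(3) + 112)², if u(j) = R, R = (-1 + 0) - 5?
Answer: 30976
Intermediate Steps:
R = -6 (R = -1 - 5 = -6)
u(j) = -6
Q = 8 (Q = 4*2 = 8)
((Q*6)*u(3) + 112)² = ((8*6)*(-6) + 112)² = (48*(-6) + 112)² = (-288 + 112)² = (-176)² = 30976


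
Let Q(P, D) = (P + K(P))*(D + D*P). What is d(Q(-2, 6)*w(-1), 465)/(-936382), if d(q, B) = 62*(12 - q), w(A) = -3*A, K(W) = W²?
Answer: -1488/468191 ≈ -0.0031782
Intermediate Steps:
Q(P, D) = (D + D*P)*(P + P²) (Q(P, D) = (P + P²)*(D + D*P) = (D + D*P)*(P + P²))
d(q, B) = 744 - 62*q
d(Q(-2, 6)*w(-1), 465)/(-936382) = (744 - 62*6*(-2)*(1 + (-2)² + 2*(-2))*(-3*(-1)))/(-936382) = (744 - 62*6*(-2)*(1 + 4 - 4)*3)*(-1/936382) = (744 - 62*6*(-2)*1*3)*(-1/936382) = (744 - (-744)*3)*(-1/936382) = (744 - 62*(-36))*(-1/936382) = (744 + 2232)*(-1/936382) = 2976*(-1/936382) = -1488/468191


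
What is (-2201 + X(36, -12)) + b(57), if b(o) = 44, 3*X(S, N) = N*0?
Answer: -2157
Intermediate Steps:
X(S, N) = 0 (X(S, N) = (N*0)/3 = (⅓)*0 = 0)
(-2201 + X(36, -12)) + b(57) = (-2201 + 0) + 44 = -2201 + 44 = -2157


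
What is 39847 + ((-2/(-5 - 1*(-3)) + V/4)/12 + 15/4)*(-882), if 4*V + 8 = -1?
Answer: 1168235/32 ≈ 36507.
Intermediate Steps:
V = -9/4 (V = -2 + (¼)*(-1) = -2 - ¼ = -9/4 ≈ -2.2500)
39847 + ((-2/(-5 - 1*(-3)) + V/4)/12 + 15/4)*(-882) = 39847 + ((-2/(-5 - 1*(-3)) - 9/4/4)/12 + 15/4)*(-882) = 39847 + ((-2/(-5 + 3) - 9/4*¼)*(1/12) + 15*(¼))*(-882) = 39847 + ((-2/(-2) - 9/16)*(1/12) + 15/4)*(-882) = 39847 + ((-2*(-½) - 9/16)*(1/12) + 15/4)*(-882) = 39847 + ((1 - 9/16)*(1/12) + 15/4)*(-882) = 39847 + ((7/16)*(1/12) + 15/4)*(-882) = 39847 + (7/192 + 15/4)*(-882) = 39847 + (727/192)*(-882) = 39847 - 106869/32 = 1168235/32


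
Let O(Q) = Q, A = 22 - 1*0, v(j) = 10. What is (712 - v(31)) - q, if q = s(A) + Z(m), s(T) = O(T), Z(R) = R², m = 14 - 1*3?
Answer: 559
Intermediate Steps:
m = 11 (m = 14 - 3 = 11)
A = 22 (A = 22 + 0 = 22)
s(T) = T
q = 143 (q = 22 + 11² = 22 + 121 = 143)
(712 - v(31)) - q = (712 - 1*10) - 1*143 = (712 - 10) - 143 = 702 - 143 = 559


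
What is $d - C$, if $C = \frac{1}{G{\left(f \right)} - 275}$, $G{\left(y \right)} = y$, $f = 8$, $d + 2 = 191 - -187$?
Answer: $\frac{100393}{267} \approx 376.0$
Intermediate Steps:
$d = 376$ ($d = -2 + \left(191 - -187\right) = -2 + \left(191 + 187\right) = -2 + 378 = 376$)
$C = - \frac{1}{267}$ ($C = \frac{1}{8 - 275} = \frac{1}{-267} = - \frac{1}{267} \approx -0.0037453$)
$d - C = 376 - - \frac{1}{267} = 376 + \frac{1}{267} = \frac{100393}{267}$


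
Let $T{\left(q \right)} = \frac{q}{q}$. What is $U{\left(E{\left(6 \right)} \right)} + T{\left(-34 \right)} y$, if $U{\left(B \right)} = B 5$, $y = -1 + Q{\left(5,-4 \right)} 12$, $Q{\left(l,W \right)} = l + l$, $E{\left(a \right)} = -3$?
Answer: $104$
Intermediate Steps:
$Q{\left(l,W \right)} = 2 l$
$T{\left(q \right)} = 1$
$y = 119$ ($y = -1 + 2 \cdot 5 \cdot 12 = -1 + 10 \cdot 12 = -1 + 120 = 119$)
$U{\left(B \right)} = 5 B$
$U{\left(E{\left(6 \right)} \right)} + T{\left(-34 \right)} y = 5 \left(-3\right) + 1 \cdot 119 = -15 + 119 = 104$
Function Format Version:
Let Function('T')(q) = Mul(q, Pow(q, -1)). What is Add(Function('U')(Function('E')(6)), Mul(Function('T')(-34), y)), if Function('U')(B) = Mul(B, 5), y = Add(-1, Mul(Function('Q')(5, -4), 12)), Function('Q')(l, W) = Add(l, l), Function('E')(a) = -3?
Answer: 104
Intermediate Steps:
Function('Q')(l, W) = Mul(2, l)
Function('T')(q) = 1
y = 119 (y = Add(-1, Mul(Mul(2, 5), 12)) = Add(-1, Mul(10, 12)) = Add(-1, 120) = 119)
Function('U')(B) = Mul(5, B)
Add(Function('U')(Function('E')(6)), Mul(Function('T')(-34), y)) = Add(Mul(5, -3), Mul(1, 119)) = Add(-15, 119) = 104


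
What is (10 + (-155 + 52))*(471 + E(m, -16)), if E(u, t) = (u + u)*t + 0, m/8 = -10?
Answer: -281883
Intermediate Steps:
m = -80 (m = 8*(-10) = -80)
E(u, t) = 2*t*u (E(u, t) = (2*u)*t + 0 = 2*t*u + 0 = 2*t*u)
(10 + (-155 + 52))*(471 + E(m, -16)) = (10 + (-155 + 52))*(471 + 2*(-16)*(-80)) = (10 - 103)*(471 + 2560) = -93*3031 = -281883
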